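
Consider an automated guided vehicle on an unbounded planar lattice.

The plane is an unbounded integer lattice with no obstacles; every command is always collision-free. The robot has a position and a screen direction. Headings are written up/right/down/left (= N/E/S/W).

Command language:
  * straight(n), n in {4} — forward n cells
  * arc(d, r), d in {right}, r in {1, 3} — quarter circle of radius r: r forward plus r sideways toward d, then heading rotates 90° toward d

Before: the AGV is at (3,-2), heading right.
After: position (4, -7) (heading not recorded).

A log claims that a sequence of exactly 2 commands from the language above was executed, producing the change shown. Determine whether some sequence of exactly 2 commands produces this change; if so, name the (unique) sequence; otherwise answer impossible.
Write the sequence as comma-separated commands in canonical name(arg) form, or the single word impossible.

arc(right, 1), straight(4)

key: order matters: swapping arc(right, 1) and straight(4) lands elsewhere
initial: at (3,-2), heading right
1. arc(right, 1) → at (4,-3), heading down
2. straight(4) → at (4,-7), heading down
no other 2-command option fits: unique.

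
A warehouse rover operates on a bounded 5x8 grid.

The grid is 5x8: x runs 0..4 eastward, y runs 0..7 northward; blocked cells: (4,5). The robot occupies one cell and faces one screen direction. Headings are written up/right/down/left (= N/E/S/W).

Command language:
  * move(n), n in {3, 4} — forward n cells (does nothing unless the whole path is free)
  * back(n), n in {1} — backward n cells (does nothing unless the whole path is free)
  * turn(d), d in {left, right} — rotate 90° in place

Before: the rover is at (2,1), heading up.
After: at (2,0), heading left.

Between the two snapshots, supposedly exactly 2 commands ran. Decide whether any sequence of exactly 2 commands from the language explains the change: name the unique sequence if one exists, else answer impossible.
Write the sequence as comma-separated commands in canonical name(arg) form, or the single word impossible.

key: running turn(left) before back(1) would end elsewhere — order is forced
from: at (2,1), heading up
1. back(1) → at (2,0), heading up
2. turn(left) → at (2,0), heading left
uniquely the one of 25 2-step routes that fits.

back(1), turn(left)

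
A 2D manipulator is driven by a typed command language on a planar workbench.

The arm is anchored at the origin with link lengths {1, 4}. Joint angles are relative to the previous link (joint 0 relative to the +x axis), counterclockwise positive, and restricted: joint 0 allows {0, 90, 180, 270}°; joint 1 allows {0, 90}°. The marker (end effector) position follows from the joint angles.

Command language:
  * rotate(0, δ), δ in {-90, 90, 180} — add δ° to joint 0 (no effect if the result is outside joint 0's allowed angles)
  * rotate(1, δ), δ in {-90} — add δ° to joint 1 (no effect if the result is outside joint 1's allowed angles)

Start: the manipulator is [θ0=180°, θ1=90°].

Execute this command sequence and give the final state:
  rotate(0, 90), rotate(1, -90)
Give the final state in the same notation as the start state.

[θ0=270°, θ1=0°]

from: [θ0=180°, θ1=90°]
1. rotate(0, 90) → [θ0=270°, θ1=90°]
2. rotate(1, -90) → [θ0=270°, θ1=0°]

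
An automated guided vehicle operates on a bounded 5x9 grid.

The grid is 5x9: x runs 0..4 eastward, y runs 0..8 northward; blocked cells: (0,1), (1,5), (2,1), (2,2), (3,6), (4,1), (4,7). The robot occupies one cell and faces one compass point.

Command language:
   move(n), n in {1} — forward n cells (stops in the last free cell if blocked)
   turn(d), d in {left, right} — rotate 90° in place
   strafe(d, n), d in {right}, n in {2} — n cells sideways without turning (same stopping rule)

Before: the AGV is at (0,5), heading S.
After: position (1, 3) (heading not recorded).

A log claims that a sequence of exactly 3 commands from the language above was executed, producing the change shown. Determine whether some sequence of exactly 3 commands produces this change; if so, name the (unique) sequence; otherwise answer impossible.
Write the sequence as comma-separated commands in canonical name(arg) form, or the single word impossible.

turn(left), strafe(right, 2), move(1)

key: order matters: swapping turn(left) and move(1) lands elsewhere
from: at (0,5), heading S
t=1 turn(left) ⇒ at (0,5), heading E
t=2 strafe(right, 2) ⇒ at (0,3), heading E
t=3 move(1) ⇒ at (1,3), heading E
all 64 alternatives checked — unique.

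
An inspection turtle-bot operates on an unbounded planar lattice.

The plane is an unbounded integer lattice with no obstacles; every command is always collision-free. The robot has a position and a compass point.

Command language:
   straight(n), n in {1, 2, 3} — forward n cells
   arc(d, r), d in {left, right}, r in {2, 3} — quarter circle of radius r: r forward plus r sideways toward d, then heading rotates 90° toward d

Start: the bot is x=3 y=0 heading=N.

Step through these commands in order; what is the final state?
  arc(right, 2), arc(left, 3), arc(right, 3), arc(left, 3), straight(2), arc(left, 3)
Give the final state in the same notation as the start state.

x=11 y=16 heading=W

begin: x=3 y=0 heading=N
t=1 arc(right, 2) ⇒ x=5 y=2 heading=E
t=2 arc(left, 3) ⇒ x=8 y=5 heading=N
t=3 arc(right, 3) ⇒ x=11 y=8 heading=E
t=4 arc(left, 3) ⇒ x=14 y=11 heading=N
t=5 straight(2) ⇒ x=14 y=13 heading=N
t=6 arc(left, 3) ⇒ x=11 y=16 heading=W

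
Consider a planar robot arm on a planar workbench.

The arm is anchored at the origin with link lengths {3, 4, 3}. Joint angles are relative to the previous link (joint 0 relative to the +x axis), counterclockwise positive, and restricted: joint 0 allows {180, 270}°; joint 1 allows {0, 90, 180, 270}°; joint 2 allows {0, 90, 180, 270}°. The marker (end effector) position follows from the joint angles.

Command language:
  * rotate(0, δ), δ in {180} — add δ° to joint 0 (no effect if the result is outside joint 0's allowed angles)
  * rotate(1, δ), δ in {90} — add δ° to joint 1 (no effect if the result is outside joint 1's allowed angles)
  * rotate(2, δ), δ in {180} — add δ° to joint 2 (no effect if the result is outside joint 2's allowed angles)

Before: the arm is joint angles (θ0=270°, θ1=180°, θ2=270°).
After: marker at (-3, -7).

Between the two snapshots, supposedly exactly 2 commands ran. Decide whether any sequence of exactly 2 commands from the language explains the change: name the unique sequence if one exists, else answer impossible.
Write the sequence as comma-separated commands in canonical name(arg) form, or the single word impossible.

rotate(1, 90), rotate(1, 90)

begin: joint angles (θ0=270°, θ1=180°, θ2=270°)
[1] after rotate(1, 90): joint angles (θ0=270°, θ1=270°, θ2=270°)
[2] after rotate(1, 90): joint angles (θ0=270°, θ1=0°, θ2=270°)
all 9 alternatives checked — unique.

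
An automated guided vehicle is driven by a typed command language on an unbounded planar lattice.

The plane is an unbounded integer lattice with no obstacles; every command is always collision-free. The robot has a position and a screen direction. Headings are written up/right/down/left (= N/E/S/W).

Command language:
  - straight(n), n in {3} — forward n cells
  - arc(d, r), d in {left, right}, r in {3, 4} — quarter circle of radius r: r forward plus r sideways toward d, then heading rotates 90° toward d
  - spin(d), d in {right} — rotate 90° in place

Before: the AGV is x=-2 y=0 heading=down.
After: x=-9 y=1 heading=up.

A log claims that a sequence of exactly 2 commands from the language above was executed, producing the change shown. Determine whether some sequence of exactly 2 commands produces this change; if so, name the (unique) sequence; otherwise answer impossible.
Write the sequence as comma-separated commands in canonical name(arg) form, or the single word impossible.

arc(right, 3), arc(right, 4)

key: cell and facing (now N) both changed — the 2 commands mix motion and turning
from: x=-2 y=0 heading=down
[1] after arc(right, 3): x=-5 y=-3 heading=left
[2] after arc(right, 4): x=-9 y=1 heading=up
no rival 2-sequence matches.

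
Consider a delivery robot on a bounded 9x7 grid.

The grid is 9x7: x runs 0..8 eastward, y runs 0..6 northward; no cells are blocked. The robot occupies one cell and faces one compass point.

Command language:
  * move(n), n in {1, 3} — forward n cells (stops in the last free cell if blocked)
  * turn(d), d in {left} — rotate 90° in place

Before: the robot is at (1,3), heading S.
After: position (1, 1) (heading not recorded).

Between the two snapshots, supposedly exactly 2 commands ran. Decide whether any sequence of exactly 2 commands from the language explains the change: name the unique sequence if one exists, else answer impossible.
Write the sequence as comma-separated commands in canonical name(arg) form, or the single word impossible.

initial: at (1,3), heading S
step 1 (move(1)): at (1,2), heading S
step 2 (move(1)): at (1,1), heading S
all 9 alternatives checked — unique.

move(1), move(1)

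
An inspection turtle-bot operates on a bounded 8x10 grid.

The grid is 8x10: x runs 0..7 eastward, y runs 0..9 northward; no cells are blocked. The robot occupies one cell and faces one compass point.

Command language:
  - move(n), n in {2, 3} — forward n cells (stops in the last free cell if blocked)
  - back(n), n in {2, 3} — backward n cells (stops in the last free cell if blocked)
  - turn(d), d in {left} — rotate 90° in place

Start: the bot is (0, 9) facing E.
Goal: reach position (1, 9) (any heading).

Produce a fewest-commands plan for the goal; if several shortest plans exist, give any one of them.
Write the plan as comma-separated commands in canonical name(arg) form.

t0: (0, 9) facing E
t=1 move(3) ⇒ (3, 9) facing E
t=2 back(2) ⇒ (1, 9) facing E
no 1-step plan works, so 2 is optimal.

move(3), back(2)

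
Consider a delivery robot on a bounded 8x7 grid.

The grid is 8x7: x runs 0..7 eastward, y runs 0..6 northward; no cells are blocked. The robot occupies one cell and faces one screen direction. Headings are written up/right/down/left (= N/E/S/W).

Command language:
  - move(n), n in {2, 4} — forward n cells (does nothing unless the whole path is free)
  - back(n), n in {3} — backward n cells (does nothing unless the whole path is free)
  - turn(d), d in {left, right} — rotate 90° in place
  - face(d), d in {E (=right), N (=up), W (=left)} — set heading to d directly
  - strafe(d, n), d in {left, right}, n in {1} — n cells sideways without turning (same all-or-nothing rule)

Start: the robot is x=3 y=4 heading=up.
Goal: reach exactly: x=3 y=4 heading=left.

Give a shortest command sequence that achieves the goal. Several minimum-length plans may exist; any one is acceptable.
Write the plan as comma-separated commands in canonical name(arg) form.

from: x=3 y=4 heading=up
t=1 turn(left) ⇒ x=3 y=4 heading=left
nothing shorter than 1 reaches the goal.

turn(left)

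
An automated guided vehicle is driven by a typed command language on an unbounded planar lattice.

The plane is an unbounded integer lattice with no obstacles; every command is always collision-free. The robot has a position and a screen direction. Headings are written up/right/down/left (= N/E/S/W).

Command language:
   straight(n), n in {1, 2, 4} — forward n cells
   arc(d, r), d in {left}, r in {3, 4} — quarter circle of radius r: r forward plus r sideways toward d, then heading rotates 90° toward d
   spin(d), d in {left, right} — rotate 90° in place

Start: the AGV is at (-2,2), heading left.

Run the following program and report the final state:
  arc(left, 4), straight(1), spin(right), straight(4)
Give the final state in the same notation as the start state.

t0: at (-2,2), heading left
1. arc(left, 4) → at (-6,-2), heading down
2. straight(1) → at (-6,-3), heading down
3. spin(right) → at (-6,-3), heading left
4. straight(4) → at (-10,-3), heading left

at (-10,-3), heading left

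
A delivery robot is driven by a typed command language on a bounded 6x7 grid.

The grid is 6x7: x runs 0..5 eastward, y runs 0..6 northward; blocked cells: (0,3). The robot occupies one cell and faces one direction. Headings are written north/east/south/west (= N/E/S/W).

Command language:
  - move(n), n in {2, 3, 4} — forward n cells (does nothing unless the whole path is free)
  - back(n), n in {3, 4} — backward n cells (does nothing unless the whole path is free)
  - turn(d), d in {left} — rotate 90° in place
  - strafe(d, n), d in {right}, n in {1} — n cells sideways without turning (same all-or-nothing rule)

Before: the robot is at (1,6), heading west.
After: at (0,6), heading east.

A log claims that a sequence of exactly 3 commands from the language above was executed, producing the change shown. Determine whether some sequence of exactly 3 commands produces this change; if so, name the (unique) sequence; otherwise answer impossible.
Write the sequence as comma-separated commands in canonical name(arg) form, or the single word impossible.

key: cell and facing (now E) both changed — the 3 commands mix motion and turning
t0: at (1,6), heading west
step 1 (turn(left)): at (1,6), heading south
step 2 (strafe(right, 1)): at (0,6), heading south
step 3 (turn(left)): at (0,6), heading east
no other 3-command option fits: unique.

turn(left), strafe(right, 1), turn(left)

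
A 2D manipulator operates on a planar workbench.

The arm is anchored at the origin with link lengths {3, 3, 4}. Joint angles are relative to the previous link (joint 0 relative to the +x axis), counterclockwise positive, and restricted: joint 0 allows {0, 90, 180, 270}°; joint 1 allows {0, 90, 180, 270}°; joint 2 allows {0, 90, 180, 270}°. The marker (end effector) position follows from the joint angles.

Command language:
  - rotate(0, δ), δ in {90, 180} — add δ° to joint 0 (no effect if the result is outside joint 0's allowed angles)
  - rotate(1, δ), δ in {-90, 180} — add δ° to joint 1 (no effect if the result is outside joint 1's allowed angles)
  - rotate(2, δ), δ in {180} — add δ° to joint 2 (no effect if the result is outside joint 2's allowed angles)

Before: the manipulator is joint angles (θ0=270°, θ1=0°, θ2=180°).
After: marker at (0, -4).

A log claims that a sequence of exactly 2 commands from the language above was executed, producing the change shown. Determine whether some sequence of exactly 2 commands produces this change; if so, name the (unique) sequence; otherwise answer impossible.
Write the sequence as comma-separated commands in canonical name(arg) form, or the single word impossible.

t0: joint angles (θ0=270°, θ1=0°, θ2=180°)
[1] after rotate(1, -90): joint angles (θ0=270°, θ1=270°, θ2=180°)
[2] after rotate(1, -90): joint angles (θ0=270°, θ1=180°, θ2=180°)
uniquely the one of 25 2-step routes that fits.

rotate(1, -90), rotate(1, -90)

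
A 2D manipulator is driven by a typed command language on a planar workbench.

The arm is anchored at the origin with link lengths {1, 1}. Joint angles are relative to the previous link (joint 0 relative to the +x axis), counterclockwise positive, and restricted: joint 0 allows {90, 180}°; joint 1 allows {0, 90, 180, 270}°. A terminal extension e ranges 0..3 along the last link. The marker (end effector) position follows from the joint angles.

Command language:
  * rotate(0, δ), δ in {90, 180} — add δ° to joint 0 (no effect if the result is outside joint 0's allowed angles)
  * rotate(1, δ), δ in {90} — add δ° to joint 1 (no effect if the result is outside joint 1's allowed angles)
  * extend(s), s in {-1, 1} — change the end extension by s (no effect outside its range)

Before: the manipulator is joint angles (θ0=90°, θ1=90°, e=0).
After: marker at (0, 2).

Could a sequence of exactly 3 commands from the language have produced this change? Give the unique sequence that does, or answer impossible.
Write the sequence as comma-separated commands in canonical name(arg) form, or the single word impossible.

rotate(1, 90), rotate(1, 90), rotate(1, 90)

t0: joint angles (θ0=90°, θ1=90°, e=0)
[1] after rotate(1, 90): joint angles (θ0=90°, θ1=180°, e=0)
[2] after rotate(1, 90): joint angles (θ0=90°, θ1=270°, e=0)
[3] after rotate(1, 90): joint angles (θ0=90°, θ1=0°, e=0)
no rival 3-sequence matches.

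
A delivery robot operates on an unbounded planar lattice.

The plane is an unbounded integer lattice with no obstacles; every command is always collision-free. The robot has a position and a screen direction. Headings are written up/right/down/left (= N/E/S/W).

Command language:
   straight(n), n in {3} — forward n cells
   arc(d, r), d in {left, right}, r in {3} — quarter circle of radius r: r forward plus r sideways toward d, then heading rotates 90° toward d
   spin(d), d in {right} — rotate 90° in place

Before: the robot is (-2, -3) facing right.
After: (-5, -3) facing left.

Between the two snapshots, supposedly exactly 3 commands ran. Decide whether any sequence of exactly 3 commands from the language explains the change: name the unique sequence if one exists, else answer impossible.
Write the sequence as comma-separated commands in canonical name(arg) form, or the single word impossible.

spin(right), spin(right), straight(3)

key: running straight(3) before spin(right) would end elsewhere — order is forced
t0: (-2, -3) facing right
1. spin(right) → (-2, -3) facing down
2. spin(right) → (-2, -3) facing left
3. straight(3) → (-5, -3) facing left
no rival 3-sequence matches.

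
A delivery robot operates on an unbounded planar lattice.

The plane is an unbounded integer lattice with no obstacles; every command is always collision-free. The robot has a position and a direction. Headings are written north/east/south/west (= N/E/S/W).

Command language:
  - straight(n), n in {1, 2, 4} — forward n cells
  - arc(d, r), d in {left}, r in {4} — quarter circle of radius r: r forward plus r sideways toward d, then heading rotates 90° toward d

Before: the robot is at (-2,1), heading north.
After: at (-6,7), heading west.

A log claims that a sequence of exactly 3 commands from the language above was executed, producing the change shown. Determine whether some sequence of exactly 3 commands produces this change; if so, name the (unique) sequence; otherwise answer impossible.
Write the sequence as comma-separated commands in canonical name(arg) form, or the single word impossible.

key: cell and facing (now W) both changed — the 3 commands mix motion and turning
start: at (-2,1), heading north
t=1 straight(1) ⇒ at (-2,2), heading north
t=2 straight(1) ⇒ at (-2,3), heading north
t=3 arc(left, 4) ⇒ at (-6,7), heading west
all 64 alternatives checked — unique.

straight(1), straight(1), arc(left, 4)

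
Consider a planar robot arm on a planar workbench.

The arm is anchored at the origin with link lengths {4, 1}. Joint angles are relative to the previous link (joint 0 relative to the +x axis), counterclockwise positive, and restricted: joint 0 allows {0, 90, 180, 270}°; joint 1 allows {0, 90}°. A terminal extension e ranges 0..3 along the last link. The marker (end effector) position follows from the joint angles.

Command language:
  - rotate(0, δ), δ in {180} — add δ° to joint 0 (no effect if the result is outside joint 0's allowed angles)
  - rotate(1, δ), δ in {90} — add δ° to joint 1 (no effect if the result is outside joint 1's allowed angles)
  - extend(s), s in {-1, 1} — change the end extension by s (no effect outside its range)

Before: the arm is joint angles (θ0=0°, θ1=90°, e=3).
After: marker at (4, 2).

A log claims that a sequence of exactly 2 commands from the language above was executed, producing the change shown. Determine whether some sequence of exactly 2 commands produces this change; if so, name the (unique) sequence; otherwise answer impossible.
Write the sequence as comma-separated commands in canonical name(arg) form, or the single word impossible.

extend(-1), extend(-1)

t0: joint angles (θ0=0°, θ1=90°, e=3)
t=1 extend(-1) ⇒ joint angles (θ0=0°, θ1=90°, e=2)
t=2 extend(-1) ⇒ joint angles (θ0=0°, θ1=90°, e=1)
uniquely the one of 16 2-step routes that fits.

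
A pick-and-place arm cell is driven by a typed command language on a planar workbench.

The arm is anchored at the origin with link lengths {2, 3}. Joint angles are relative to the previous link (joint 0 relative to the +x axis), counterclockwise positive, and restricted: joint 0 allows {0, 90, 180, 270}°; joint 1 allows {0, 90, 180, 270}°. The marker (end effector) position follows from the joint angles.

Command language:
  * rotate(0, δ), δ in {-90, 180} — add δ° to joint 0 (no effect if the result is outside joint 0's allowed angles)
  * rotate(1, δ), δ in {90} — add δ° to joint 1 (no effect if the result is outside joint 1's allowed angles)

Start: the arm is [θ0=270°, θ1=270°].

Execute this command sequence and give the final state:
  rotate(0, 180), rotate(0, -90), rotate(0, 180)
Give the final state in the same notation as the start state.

initial: [θ0=270°, θ1=270°]
1. rotate(0, 180) → [θ0=90°, θ1=270°]
2. rotate(0, -90) → [θ0=0°, θ1=270°]
3. rotate(0, 180) → [θ0=180°, θ1=270°]

[θ0=180°, θ1=270°]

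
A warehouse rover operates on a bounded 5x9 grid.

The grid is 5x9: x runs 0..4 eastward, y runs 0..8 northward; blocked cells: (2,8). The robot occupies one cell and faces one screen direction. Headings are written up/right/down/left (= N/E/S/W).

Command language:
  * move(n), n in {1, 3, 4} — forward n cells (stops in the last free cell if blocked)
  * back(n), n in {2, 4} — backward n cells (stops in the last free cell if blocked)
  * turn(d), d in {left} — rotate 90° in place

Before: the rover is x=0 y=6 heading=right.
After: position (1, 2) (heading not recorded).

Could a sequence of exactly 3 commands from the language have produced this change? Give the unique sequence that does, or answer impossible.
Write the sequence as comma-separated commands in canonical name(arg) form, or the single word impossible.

move(1), turn(left), back(4)

key: order matters: swapping move(1) and back(4) lands elsewhere
t0: x=0 y=6 heading=right
t=1 move(1) ⇒ x=1 y=6 heading=right
t=2 turn(left) ⇒ x=1 y=6 heading=up
t=3 back(4) ⇒ x=1 y=2 heading=up
no rival 3-sequence matches.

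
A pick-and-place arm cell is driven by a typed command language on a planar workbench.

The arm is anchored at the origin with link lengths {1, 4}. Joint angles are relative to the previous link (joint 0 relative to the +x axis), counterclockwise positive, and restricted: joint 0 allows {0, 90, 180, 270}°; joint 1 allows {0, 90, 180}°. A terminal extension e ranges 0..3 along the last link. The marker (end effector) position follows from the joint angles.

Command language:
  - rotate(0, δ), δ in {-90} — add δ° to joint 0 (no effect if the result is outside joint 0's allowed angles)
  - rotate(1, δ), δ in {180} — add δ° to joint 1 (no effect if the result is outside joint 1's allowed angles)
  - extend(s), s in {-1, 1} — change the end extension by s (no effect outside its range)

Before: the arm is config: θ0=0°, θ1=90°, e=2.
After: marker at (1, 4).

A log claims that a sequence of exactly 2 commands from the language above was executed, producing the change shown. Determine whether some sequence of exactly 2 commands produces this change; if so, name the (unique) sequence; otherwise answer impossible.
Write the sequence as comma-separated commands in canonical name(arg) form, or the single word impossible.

extend(-1), extend(-1)

t0: config: θ0=0°, θ1=90°, e=2
[1] after extend(-1): config: θ0=0°, θ1=90°, e=1
[2] after extend(-1): config: θ0=0°, θ1=90°, e=0
no other 2-command option fits: unique.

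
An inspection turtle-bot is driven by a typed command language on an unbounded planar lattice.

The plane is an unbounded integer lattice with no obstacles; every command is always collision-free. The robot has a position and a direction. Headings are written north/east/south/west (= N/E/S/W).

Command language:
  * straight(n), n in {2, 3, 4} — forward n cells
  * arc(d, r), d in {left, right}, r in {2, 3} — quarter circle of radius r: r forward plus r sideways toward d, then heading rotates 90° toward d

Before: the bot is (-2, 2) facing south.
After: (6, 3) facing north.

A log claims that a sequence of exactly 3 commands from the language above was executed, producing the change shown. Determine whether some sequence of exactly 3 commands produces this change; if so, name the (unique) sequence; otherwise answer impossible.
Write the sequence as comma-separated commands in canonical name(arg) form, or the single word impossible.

key: order matters: swapping arc(left, 2) and arc(left, 3) lands elsewhere
initial: (-2, 2) facing south
step 1 (arc(left, 2)): (0, 0) facing east
step 2 (straight(3)): (3, 0) facing east
step 3 (arc(left, 3)): (6, 3) facing north
no other 3-command option fits: unique.

arc(left, 2), straight(3), arc(left, 3)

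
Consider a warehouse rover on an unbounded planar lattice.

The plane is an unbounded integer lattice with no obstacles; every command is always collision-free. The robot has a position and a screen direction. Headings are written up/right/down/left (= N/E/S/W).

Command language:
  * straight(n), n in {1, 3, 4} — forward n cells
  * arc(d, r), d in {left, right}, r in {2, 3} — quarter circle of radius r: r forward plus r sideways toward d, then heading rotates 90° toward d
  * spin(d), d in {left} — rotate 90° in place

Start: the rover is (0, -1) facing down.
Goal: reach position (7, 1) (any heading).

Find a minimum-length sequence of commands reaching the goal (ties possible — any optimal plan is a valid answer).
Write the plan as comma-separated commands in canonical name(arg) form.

arc(left, 3), arc(left, 2), straight(1), arc(right, 2)

begin: (0, -1) facing down
step 1 (arc(left, 3)): (3, -4) facing right
step 2 (arc(left, 2)): (5, -2) facing up
step 3 (straight(1)): (5, -1) facing up
step 4 (arc(right, 2)): (7, 1) facing right
nothing shorter than 4 reaches the goal.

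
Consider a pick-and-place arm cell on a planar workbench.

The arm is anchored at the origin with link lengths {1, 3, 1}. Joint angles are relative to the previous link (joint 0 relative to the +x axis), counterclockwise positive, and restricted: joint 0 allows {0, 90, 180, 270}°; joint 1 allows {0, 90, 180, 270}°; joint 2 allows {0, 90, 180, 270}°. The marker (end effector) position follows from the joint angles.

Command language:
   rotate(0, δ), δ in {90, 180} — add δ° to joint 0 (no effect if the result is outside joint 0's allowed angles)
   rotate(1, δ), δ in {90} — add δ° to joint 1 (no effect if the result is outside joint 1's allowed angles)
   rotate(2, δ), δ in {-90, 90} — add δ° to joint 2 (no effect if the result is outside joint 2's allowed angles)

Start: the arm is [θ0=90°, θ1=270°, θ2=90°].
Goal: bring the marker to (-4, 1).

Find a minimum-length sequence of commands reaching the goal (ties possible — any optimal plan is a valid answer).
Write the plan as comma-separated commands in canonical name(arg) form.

start: [θ0=90°, θ1=270°, θ2=90°]
t=1 rotate(1, 90) ⇒ [θ0=90°, θ1=0°, θ2=90°]
t=2 rotate(1, 90) ⇒ [θ0=90°, θ1=90°, θ2=90°]
t=3 rotate(2, -90) ⇒ [θ0=90°, θ1=90°, θ2=0°]
shorter routes all fall short; 3 is best.

rotate(1, 90), rotate(1, 90), rotate(2, -90)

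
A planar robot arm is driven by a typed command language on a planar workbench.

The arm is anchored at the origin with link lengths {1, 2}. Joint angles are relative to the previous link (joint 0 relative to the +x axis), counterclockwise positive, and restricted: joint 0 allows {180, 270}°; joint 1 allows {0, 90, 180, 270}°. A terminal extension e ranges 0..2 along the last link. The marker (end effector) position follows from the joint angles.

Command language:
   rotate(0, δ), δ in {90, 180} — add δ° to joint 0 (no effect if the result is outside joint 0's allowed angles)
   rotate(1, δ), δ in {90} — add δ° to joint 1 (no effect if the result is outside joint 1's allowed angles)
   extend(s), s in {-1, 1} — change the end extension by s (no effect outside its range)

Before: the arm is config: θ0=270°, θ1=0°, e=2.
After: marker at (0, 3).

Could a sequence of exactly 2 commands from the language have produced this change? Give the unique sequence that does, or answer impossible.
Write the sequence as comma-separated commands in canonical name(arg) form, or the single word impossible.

t0: config: θ0=270°, θ1=0°, e=2
1. rotate(1, 90) → config: θ0=270°, θ1=90°, e=2
2. rotate(1, 90) → config: θ0=270°, θ1=180°, e=2
no rival 2-sequence matches.

rotate(1, 90), rotate(1, 90)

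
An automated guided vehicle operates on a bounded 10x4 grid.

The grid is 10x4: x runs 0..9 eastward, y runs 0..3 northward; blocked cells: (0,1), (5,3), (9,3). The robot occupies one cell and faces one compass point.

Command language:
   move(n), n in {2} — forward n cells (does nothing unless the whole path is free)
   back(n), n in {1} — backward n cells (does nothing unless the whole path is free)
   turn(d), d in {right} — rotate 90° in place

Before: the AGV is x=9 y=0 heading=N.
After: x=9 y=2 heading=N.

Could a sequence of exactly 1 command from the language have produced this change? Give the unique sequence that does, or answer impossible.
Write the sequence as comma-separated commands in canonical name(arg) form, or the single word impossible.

move(2)

key: heading stays N — the single command does not turn
from: x=9 y=0 heading=N
t=1 move(2) ⇒ x=9 y=2 heading=N
no rival 1-sequence matches.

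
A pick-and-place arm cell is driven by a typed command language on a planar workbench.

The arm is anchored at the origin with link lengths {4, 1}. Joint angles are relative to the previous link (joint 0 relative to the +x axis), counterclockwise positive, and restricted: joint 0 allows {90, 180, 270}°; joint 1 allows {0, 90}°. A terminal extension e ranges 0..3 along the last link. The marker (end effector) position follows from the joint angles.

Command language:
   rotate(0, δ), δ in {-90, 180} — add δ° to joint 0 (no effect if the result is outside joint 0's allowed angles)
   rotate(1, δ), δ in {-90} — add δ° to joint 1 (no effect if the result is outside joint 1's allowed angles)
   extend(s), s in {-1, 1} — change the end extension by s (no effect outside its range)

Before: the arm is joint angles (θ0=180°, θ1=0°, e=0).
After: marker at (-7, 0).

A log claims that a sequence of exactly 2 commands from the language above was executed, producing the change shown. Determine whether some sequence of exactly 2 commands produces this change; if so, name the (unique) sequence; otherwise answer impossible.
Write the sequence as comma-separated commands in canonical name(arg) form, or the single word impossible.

from: joint angles (θ0=180°, θ1=0°, e=0)
1. extend(1) → joint angles (θ0=180°, θ1=0°, e=1)
2. extend(1) → joint angles (θ0=180°, θ1=0°, e=2)
no rival 2-sequence matches.

extend(1), extend(1)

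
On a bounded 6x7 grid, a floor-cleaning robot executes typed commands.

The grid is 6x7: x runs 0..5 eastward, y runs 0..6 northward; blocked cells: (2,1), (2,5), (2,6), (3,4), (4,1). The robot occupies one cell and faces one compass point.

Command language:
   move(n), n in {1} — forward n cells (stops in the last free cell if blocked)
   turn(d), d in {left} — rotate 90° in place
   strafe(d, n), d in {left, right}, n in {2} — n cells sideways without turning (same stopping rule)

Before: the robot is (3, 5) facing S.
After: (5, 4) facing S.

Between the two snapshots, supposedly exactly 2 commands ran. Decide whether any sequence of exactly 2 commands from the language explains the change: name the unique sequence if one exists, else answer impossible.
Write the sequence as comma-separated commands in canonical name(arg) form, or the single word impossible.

strafe(left, 2), move(1)

key: heading stays S — no command in the sequence turns
start: (3, 5) facing S
1. strafe(left, 2) → (5, 5) facing S
2. move(1) → (5, 4) facing S
all 16 alternatives checked — unique.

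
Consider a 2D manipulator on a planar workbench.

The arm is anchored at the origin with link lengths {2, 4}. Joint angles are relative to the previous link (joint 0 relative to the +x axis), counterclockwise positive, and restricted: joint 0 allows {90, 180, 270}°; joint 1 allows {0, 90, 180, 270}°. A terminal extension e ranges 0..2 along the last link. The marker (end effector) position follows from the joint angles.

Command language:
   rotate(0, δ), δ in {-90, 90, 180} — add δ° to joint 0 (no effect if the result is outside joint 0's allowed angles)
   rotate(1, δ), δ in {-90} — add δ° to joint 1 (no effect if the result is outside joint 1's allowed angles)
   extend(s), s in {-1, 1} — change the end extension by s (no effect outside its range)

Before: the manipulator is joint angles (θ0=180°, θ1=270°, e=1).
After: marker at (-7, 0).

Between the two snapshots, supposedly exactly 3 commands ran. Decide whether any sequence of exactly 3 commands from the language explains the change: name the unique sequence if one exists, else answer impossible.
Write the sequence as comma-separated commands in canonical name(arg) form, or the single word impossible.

start: joint angles (θ0=180°, θ1=270°, e=1)
[1] after rotate(1, -90): joint angles (θ0=180°, θ1=180°, e=1)
[2] after rotate(1, -90): joint angles (θ0=180°, θ1=90°, e=1)
[3] after rotate(1, -90): joint angles (θ0=180°, θ1=0°, e=1)
uniquely the one of 216 3-step routes that fits.

rotate(1, -90), rotate(1, -90), rotate(1, -90)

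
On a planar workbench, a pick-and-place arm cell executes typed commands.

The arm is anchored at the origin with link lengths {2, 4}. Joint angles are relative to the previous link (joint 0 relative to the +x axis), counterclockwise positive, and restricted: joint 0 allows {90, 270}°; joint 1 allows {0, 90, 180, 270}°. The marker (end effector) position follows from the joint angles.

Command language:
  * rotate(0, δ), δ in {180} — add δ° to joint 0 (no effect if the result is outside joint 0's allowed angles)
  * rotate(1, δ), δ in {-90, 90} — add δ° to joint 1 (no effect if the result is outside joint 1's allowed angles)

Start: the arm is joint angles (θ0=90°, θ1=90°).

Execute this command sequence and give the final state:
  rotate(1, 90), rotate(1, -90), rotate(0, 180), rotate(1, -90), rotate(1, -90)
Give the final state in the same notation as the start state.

from: joint angles (θ0=90°, θ1=90°)
t=1 rotate(1, 90) ⇒ joint angles (θ0=90°, θ1=180°)
t=2 rotate(1, -90) ⇒ joint angles (θ0=90°, θ1=90°)
t=3 rotate(0, 180) ⇒ joint angles (θ0=270°, θ1=90°)
t=4 rotate(1, -90) ⇒ joint angles (θ0=270°, θ1=0°)
t=5 rotate(1, -90) ⇒ joint angles (θ0=270°, θ1=270°)

joint angles (θ0=270°, θ1=270°)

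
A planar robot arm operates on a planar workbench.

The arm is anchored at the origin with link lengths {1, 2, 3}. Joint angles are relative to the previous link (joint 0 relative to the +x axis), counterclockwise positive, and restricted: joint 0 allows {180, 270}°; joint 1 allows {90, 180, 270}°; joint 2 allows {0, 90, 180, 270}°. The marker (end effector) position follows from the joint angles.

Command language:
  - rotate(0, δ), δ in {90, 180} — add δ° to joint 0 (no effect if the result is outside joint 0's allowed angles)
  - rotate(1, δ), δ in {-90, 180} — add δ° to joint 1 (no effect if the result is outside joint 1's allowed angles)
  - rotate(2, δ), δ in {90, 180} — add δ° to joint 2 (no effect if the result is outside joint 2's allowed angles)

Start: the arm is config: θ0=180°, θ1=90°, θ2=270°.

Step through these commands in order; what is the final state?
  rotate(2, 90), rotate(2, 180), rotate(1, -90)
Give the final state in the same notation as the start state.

initial: config: θ0=180°, θ1=90°, θ2=270°
step 1 (rotate(2, 90)): config: θ0=180°, θ1=90°, θ2=0°
step 2 (rotate(2, 180)): config: θ0=180°, θ1=90°, θ2=180°
step 3 (rotate(1, -90)): config: θ0=180°, θ1=90°, θ2=180°

config: θ0=180°, θ1=90°, θ2=180°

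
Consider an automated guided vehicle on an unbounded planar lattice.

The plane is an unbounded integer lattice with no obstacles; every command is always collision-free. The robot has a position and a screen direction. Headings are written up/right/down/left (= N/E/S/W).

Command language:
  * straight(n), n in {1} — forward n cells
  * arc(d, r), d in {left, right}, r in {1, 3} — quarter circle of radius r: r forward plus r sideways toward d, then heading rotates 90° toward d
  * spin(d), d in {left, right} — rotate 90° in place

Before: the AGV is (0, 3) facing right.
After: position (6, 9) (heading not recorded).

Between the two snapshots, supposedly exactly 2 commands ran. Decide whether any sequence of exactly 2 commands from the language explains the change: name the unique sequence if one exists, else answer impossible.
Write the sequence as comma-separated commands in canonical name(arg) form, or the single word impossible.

arc(left, 3), arc(right, 3)

key: order matters: swapping arc(left, 3) and arc(right, 3) lands elsewhere
start: (0, 3) facing right
step 1 (arc(left, 3)): (3, 6) facing up
step 2 (arc(right, 3)): (6, 9) facing right
uniquely the one of 49 2-step routes that fits.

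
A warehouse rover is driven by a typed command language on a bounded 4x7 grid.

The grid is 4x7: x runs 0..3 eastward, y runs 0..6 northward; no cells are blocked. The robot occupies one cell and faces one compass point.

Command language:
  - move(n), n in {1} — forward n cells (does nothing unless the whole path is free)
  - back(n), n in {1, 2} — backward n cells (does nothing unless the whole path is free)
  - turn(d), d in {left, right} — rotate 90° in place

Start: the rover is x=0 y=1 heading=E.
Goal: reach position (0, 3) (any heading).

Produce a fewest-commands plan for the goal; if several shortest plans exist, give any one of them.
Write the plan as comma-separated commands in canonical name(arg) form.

t0: x=0 y=1 heading=E
[1] after turn(right): x=0 y=1 heading=S
[2] after back(2): x=0 y=3 heading=S
nothing shorter than 2 reaches the goal.

turn(right), back(2)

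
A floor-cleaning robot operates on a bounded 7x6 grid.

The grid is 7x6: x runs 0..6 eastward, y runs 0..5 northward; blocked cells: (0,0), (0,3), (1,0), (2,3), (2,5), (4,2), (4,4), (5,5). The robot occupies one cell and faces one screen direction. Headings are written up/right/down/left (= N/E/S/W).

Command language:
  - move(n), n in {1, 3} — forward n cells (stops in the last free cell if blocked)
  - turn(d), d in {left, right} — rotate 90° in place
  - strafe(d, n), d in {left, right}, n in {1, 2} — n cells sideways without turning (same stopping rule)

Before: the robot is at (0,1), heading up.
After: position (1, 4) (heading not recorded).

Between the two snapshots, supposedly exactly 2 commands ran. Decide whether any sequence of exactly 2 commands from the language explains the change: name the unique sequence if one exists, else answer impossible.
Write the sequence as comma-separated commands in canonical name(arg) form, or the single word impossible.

key: order matters: swapping strafe(right, 1) and move(3) lands elsewhere
start: at (0,1), heading up
t=1 strafe(right, 1) ⇒ at (1,1), heading up
t=2 move(3) ⇒ at (1,4), heading up
all 64 alternatives checked — unique.

strafe(right, 1), move(3)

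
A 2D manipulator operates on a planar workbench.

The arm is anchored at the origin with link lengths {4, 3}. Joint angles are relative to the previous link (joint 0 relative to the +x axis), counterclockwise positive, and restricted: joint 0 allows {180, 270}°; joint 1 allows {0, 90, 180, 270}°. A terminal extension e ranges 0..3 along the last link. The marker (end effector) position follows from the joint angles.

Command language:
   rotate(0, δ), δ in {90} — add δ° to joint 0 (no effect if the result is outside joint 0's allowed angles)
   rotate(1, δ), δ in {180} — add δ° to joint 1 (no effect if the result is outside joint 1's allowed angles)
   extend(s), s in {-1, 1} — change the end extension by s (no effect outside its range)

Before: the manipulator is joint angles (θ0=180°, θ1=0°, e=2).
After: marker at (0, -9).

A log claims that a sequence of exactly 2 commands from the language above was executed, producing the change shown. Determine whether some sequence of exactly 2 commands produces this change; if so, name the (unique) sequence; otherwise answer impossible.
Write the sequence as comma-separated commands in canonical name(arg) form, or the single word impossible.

rotate(0, 90), rotate(0, 90)

begin: joint angles (θ0=180°, θ1=0°, e=2)
t=1 rotate(0, 90) ⇒ joint angles (θ0=270°, θ1=0°, e=2)
t=2 rotate(0, 90) ⇒ joint angles (θ0=270°, θ1=0°, e=2)
all 16 alternatives checked — unique.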